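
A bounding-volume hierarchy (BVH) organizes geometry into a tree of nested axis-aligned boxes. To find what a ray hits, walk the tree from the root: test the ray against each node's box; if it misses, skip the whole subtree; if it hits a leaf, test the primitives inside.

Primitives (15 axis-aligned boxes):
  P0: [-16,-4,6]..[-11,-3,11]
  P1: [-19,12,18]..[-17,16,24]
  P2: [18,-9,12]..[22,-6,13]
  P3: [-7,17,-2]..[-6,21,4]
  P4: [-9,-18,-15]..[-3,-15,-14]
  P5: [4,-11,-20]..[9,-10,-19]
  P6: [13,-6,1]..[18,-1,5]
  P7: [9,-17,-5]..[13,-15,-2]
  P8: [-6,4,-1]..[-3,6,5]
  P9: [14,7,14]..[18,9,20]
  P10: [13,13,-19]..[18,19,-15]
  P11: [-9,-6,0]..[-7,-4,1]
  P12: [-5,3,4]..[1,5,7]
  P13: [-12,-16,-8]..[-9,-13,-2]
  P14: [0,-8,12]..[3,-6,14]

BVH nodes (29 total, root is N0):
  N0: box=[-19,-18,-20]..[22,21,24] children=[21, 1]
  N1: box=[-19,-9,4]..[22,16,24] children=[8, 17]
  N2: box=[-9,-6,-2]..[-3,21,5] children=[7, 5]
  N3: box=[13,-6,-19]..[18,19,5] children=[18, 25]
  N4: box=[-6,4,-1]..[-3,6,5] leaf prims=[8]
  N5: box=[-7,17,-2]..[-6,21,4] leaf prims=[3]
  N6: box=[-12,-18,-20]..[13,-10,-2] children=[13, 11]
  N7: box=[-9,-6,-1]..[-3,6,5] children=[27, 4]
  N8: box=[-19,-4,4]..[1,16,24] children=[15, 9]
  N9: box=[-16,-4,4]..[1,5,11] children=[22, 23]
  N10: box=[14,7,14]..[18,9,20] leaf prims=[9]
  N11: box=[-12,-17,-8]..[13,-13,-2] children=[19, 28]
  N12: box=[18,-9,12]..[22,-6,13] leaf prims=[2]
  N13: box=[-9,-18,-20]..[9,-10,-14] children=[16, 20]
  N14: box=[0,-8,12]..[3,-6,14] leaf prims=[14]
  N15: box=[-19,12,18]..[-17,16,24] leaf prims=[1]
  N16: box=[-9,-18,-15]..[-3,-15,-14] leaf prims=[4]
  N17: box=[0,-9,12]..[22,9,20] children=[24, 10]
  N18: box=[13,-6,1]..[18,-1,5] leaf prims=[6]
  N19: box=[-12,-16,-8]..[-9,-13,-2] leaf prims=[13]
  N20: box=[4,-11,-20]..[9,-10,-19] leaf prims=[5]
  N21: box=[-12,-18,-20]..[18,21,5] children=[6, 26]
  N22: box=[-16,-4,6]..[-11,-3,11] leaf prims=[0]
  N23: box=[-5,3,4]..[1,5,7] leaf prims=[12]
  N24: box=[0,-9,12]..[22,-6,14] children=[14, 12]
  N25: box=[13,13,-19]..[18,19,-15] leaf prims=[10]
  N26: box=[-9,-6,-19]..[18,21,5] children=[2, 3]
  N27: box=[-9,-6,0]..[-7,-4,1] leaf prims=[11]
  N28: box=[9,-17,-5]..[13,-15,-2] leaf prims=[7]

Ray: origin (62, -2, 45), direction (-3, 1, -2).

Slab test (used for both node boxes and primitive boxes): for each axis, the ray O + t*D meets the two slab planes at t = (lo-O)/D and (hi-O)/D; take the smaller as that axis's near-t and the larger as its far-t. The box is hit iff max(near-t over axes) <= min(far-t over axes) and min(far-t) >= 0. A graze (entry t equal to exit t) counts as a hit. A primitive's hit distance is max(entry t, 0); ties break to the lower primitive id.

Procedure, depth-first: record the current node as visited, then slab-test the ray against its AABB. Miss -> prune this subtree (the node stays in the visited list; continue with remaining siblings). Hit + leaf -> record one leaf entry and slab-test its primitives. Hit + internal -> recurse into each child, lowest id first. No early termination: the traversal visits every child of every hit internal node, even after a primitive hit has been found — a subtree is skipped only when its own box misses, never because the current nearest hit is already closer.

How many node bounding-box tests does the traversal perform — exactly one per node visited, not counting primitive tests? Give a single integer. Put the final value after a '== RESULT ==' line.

Walk:
N0 x:[40/3,27] y:[-16,23] z:[21/2,65/2] -> hit [40/3,23], descend [1, 21]
  N1 x:[40/3,27] y:[-7,18] z:[21/2,41/2] -> hit [40/3,18], descend [8, 17]
    N8 x:[61/3,27] y:[-2,18] z:[21/2,41/2] -> miss, prune
    N17 x:[40/3,62/3] y:[-7,11] z:[25/2,33/2] -> miss, prune
  N21 x:[44/3,74/3] y:[-16,23] z:[20,65/2] -> hit [20,23], descend [6, 26]
    N6 x:[49/3,74/3] y:[-16,-8] z:[47/2,65/2] -> miss, prune
    N26 x:[44/3,71/3] y:[-4,23] z:[20,32] -> hit [20,23], descend [2, 3]
      N2 x:[65/3,71/3] y:[-4,23] z:[20,47/2] -> hit [65/3,23], descend [5, 7]
        N5 x:[68/3,23] y:[19,23] z:[41/2,47/2] -> hit [68/3,23] leaf, test {P3@t=68/3}
        N7 x:[65/3,71/3] y:[-4,8] z:[20,23] -> miss, prune
      N3 x:[44/3,49/3] y:[-4,21] z:[20,32] -> miss, prune

11 AABB tests over nodes [0, 1, 8, 17, 21, 6, 26, 2, 5, 7, 3]; 1 leaf entered; closest P3.

== RESULT ==
11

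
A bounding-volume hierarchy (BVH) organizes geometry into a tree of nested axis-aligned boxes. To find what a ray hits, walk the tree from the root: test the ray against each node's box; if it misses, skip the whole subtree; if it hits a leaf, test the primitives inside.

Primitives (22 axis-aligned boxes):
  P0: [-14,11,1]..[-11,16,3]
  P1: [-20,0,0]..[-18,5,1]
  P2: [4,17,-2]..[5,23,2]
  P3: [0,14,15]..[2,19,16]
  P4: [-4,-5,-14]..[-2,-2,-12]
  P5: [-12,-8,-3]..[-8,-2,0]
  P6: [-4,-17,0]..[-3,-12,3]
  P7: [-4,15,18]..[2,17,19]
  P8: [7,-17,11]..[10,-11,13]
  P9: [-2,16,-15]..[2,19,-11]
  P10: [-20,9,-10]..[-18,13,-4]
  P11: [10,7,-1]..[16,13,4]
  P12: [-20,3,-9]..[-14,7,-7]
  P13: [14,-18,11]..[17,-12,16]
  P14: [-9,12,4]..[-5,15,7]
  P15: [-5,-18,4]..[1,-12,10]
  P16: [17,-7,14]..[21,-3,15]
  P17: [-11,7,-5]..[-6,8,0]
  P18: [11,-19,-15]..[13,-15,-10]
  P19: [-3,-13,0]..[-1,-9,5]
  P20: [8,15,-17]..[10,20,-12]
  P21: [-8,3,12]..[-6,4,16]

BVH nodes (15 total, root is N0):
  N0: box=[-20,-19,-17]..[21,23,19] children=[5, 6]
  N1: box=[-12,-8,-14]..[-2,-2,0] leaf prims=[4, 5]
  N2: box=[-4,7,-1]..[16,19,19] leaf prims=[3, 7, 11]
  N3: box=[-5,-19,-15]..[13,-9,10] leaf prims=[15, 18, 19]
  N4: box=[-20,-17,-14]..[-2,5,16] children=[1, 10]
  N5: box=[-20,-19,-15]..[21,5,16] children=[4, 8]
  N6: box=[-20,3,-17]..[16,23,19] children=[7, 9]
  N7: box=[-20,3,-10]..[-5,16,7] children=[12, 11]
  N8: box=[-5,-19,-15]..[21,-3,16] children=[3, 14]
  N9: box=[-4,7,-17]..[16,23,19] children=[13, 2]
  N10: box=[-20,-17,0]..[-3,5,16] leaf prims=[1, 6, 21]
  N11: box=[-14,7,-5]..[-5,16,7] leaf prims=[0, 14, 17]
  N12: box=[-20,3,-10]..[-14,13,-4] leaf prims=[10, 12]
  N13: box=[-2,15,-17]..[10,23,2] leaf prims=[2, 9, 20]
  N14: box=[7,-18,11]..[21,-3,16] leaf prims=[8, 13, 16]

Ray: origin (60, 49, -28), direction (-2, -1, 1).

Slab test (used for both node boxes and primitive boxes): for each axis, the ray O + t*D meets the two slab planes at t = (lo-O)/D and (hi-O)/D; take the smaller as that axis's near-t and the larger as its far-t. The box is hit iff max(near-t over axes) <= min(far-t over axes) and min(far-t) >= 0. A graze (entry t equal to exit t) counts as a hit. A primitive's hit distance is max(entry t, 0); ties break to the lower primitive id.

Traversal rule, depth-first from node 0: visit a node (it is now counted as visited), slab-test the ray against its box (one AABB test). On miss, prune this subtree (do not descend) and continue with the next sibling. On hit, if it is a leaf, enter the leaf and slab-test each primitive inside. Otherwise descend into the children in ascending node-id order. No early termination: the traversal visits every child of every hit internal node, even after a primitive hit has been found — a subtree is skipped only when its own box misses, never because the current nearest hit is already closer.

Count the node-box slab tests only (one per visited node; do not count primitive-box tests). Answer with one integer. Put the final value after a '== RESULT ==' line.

Walk:
N0 x:[39/2,40] y:[26,68] z:[11,47] -> hit [26,40], descend [5, 6]
  N5 x:[39/2,40] y:[44,68] z:[13,44] -> miss, prune
  N6 x:[22,40] y:[26,46] z:[11,47] -> hit [26,40], descend [7, 9]
    N7 x:[65/2,40] y:[33,46] z:[18,35] -> hit [33,35], descend [11, 12]
      N11 x:[65/2,37] y:[33,42] z:[23,35] -> hit [33,35] leaf, test {P0(miss), P14@t=34, P17(miss)}
      N12 x:[37,40] y:[36,46] z:[18,24] -> miss, prune
    N9 x:[22,32] y:[26,42] z:[11,47] -> hit [26,32], descend [2, 13]
      N2 x:[22,32] y:[30,42] z:[27,47] -> hit [30,32] leaf, test {P3(miss), P7(miss), P11(miss)}
      N13 x:[25,31] y:[26,34] z:[11,30] -> hit [26,30] leaf, test {P2@t=55/2, P9(miss), P20(miss)}

order=[0, 5, 6, 7, 11, 12, 9, 2, 13]  |boxes|=9  |leaves|=3  hit=P2

== RESULT ==
9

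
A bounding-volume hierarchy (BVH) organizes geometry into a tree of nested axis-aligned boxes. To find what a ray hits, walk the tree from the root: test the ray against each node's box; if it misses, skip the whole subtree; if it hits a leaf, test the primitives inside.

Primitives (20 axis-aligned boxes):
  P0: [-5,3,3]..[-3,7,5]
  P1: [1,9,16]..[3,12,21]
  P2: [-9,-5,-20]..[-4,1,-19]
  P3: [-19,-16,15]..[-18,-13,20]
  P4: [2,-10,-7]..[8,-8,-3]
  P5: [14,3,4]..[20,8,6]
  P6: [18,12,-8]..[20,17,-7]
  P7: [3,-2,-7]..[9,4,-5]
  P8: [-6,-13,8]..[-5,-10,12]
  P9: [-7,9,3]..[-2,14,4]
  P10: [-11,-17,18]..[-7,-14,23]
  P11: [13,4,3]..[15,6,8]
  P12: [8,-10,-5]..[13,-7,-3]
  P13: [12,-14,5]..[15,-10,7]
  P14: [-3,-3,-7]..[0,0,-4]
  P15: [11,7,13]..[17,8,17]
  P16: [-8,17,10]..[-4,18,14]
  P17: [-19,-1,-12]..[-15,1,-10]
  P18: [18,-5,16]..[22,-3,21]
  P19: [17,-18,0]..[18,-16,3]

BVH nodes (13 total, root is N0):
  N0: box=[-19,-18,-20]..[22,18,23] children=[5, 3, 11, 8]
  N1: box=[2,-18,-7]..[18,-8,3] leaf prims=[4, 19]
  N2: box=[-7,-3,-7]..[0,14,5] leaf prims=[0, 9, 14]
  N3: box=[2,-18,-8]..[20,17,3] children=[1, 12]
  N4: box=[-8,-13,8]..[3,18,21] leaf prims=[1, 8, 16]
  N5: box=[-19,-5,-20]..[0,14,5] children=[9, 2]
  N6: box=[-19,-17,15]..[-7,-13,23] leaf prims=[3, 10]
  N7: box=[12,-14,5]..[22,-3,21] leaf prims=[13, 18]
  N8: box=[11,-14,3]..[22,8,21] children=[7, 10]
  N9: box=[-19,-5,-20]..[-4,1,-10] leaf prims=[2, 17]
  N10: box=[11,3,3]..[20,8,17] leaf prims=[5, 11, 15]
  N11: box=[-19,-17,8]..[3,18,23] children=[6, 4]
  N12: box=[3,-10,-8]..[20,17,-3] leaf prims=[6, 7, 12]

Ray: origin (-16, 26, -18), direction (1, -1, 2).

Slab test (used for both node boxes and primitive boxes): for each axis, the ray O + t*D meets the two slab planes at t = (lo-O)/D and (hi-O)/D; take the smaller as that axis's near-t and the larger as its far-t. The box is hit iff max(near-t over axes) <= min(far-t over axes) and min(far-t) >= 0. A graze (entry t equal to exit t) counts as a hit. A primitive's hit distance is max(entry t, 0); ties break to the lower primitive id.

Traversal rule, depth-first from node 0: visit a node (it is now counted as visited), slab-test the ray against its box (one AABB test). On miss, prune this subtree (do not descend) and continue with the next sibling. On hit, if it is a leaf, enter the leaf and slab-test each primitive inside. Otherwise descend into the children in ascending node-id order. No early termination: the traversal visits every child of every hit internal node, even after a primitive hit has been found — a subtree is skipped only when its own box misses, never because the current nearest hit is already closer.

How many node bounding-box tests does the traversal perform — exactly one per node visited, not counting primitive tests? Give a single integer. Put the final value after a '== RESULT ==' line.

Trace the traversal:
N0 x:[-3,38] y:[8,44] z:[-1,41/2] -> hit [8,41/2], descend [3, 5, 8, 11]
  N3 x:[18,36] y:[9,44] z:[5,21/2] -> miss, prune
  N5 x:[-3,16] y:[12,31] z:[-1,23/2] -> miss, prune
  N8 x:[27,38] y:[18,40] z:[21/2,39/2] -> miss, prune
  N11 x:[-3,19] y:[8,43] z:[13,41/2] -> hit [13,19], descend [4, 6]
    N4 x:[8,19] y:[8,39] z:[13,39/2] -> hit [13,19] leaf, test {P1@t=17, P8(miss), P16(miss)}
    N6 x:[-3,9] y:[39,43] z:[33/2,41/2] -> miss, prune

Summary -> nodes [0, 3, 5, 8, 11, 4, 6]; box-tests=7; leaf-entries=1; first=P1

== RESULT ==
7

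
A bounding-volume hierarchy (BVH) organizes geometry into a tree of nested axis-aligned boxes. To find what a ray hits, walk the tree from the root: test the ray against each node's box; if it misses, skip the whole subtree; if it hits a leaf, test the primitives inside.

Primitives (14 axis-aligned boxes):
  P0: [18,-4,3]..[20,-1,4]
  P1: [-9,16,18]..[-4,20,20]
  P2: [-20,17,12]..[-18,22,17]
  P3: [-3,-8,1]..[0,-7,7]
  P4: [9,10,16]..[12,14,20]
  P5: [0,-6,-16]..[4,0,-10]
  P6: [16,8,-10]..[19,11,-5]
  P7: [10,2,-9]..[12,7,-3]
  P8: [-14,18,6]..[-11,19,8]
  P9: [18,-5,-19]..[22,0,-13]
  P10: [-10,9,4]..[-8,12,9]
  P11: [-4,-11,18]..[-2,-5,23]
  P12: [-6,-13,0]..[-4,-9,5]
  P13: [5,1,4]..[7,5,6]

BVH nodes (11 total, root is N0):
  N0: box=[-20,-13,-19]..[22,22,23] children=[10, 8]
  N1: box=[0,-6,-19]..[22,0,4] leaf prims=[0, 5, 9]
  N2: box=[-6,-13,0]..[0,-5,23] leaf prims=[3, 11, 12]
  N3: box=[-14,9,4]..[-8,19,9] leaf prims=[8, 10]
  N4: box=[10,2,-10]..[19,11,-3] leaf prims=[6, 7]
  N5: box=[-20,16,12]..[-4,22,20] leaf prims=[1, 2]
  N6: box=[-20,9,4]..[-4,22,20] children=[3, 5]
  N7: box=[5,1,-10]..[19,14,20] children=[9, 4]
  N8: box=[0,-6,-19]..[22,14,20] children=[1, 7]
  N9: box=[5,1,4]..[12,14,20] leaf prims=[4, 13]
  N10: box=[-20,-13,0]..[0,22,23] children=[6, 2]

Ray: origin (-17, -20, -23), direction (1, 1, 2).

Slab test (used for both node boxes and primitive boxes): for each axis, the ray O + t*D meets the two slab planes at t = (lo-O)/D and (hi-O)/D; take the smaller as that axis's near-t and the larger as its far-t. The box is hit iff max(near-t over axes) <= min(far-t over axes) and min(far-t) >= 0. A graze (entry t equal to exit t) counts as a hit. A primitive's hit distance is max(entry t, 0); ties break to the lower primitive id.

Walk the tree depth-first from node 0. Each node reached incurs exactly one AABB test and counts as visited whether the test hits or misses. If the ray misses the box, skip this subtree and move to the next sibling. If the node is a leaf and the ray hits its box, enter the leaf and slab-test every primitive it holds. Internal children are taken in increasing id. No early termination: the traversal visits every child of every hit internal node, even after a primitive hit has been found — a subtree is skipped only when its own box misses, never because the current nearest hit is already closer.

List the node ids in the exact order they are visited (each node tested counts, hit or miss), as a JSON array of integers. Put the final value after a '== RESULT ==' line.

Trace the traversal:
N0 x:[-3,39] y:[7,42] z:[2,23] -> hit [7,23], descend [8, 10]
  N8 x:[17,39] y:[14,34] z:[2,43/2] -> hit [17,43/2], descend [1, 7]
    N1 x:[17,39] y:[14,20] z:[2,27/2] -> miss, prune
    N7 x:[22,36] y:[21,34] z:[13/2,43/2] -> miss, prune
  N10 x:[-3,17] y:[7,42] z:[23/2,23] -> hit [23/2,17], descend [2, 6]
    N2 x:[11,17] y:[7,15] z:[23/2,23] -> hit [23/2,15] leaf, test {P3(miss), P11(miss), P12(miss)}
    N6 x:[-3,13] y:[29,42] z:[27/2,43/2] -> miss, prune

7 AABB tests over nodes [0, 8, 1, 7, 10, 2, 6]; 1 leaf entered; closest miss.

== RESULT ==
[0, 8, 1, 7, 10, 2, 6]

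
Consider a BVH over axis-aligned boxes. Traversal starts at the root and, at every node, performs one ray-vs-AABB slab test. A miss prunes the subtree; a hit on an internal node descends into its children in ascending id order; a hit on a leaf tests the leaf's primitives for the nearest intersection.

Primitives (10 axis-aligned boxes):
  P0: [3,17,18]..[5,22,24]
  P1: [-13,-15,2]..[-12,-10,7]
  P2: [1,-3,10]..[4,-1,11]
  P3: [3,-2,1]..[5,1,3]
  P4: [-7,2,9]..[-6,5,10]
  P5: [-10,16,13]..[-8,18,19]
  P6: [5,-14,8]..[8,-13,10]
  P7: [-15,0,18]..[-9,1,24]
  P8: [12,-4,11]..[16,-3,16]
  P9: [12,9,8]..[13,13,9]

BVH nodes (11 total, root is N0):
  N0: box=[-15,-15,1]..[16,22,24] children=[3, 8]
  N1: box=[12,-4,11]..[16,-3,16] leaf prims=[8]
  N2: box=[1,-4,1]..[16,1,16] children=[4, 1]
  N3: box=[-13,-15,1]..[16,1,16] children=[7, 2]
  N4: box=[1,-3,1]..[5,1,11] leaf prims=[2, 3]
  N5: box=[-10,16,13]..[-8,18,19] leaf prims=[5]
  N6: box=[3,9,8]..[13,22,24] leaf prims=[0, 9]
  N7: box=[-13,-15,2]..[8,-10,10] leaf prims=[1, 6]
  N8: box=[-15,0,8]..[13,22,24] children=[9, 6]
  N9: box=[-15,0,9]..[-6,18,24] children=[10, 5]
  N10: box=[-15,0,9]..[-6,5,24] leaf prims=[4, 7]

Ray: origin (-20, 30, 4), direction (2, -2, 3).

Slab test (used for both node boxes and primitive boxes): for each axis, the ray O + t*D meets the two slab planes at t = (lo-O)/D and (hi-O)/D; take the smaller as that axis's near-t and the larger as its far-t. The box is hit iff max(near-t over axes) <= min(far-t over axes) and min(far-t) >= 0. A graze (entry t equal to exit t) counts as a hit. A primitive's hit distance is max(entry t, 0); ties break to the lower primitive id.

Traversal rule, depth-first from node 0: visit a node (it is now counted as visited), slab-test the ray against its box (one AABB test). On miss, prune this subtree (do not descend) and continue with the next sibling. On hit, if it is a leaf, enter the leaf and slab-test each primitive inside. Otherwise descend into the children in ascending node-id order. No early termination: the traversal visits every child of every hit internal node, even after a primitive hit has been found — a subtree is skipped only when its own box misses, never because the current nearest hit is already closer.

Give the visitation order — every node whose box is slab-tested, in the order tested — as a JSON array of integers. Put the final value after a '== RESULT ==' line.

Walk:
N0 x:[5/2,18] y:[4,45/2] z:[-1,20/3] -> hit [4,20/3], descend [3, 8]
  N3 x:[7/2,18] y:[29/2,45/2] z:[-1,4] -> miss, prune
  N8 x:[5/2,33/2] y:[4,15] z:[4/3,20/3] -> hit [4,20/3], descend [6, 9]
    N6 x:[23/2,33/2] y:[4,21/2] z:[4/3,20/3] -> miss, prune
    N9 x:[5/2,7] y:[6,15] z:[5/3,20/3] -> hit [6,20/3], descend [5, 10]
      N5 x:[5,6] y:[6,7] z:[3,5] -> miss, prune
      N10 x:[5/2,7] y:[25/2,15] z:[5/3,20/3] -> miss, prune

7 AABB tests over nodes [0, 3, 8, 6, 9, 5, 10]; 0 leaves entered; closest miss.

== RESULT ==
[0, 3, 8, 6, 9, 5, 10]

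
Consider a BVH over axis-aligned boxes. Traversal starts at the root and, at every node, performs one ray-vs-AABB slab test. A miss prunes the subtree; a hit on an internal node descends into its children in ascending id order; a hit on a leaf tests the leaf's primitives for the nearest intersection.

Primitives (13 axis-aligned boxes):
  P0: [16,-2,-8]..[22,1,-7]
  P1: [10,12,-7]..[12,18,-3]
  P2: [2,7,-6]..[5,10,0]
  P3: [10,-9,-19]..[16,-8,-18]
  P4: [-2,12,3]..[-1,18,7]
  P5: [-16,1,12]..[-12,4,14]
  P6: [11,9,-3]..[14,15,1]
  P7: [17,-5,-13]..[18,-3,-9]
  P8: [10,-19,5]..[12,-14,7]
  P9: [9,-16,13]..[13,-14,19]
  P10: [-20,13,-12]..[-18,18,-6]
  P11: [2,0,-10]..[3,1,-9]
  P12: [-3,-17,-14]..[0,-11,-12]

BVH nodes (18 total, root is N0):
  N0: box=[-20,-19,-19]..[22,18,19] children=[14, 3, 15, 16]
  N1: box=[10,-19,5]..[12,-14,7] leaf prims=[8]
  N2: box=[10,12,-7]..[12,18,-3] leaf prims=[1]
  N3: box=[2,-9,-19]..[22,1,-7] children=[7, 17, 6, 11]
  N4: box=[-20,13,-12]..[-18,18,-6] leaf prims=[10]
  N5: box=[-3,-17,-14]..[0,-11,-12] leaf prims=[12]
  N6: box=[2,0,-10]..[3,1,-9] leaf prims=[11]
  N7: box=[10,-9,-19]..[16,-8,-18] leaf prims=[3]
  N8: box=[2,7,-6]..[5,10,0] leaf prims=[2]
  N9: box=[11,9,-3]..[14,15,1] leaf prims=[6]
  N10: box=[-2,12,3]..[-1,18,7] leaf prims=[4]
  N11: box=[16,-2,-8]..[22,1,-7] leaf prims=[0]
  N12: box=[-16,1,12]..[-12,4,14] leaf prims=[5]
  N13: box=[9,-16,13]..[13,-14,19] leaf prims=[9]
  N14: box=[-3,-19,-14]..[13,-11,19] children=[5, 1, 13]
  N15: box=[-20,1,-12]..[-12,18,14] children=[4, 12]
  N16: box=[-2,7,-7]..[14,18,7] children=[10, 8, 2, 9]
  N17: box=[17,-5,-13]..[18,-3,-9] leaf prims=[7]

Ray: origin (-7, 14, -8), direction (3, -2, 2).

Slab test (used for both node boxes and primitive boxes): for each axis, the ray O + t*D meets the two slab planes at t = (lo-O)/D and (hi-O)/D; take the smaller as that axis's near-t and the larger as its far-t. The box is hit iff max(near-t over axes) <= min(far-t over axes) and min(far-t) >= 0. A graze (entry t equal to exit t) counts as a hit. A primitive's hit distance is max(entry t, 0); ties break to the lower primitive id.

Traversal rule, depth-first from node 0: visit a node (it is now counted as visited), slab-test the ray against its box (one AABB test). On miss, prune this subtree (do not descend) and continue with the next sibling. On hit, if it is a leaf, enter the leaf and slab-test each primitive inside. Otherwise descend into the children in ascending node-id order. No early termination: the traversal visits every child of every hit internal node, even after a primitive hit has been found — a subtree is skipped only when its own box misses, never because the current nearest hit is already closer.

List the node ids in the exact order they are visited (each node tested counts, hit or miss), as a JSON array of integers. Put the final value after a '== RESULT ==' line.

Traverse from the root:
N0 x:[-13/3,29/3] y:[-2,33/2] z:[-11/2,27/2] -> hit [-2,29/3], descend [3, 14, 15, 16]
  N3 x:[3,29/3] y:[13/2,23/2] z:[-11/2,1/2] -> miss, prune
  N14 x:[4/3,20/3] y:[25/2,33/2] z:[-3,27/2] -> miss, prune
  N15 x:[-13/3,-5/3] y:[-2,13/2] z:[-2,11] -> miss, prune
  N16 x:[5/3,7] y:[-2,7/2] z:[1/2,15/2] -> hit [5/3,7/2], descend [2, 8, 9, 10]
    N2 x:[17/3,19/3] y:[-2,1] z:[1/2,5/2] -> miss, prune
    N8 x:[3,4] y:[2,7/2] z:[1,4] -> hit [3,7/2] leaf, test {P2@t=3}
    N9 x:[6,7] y:[-1/2,5/2] z:[5/2,9/2] -> miss, prune
    N10 x:[5/3,2] y:[-2,1] z:[11/2,15/2] -> miss, prune

9 AABB tests over nodes [0, 3, 14, 15, 16, 2, 8, 9, 10]; 1 leaf entered; closest P2.

== RESULT ==
[0, 3, 14, 15, 16, 2, 8, 9, 10]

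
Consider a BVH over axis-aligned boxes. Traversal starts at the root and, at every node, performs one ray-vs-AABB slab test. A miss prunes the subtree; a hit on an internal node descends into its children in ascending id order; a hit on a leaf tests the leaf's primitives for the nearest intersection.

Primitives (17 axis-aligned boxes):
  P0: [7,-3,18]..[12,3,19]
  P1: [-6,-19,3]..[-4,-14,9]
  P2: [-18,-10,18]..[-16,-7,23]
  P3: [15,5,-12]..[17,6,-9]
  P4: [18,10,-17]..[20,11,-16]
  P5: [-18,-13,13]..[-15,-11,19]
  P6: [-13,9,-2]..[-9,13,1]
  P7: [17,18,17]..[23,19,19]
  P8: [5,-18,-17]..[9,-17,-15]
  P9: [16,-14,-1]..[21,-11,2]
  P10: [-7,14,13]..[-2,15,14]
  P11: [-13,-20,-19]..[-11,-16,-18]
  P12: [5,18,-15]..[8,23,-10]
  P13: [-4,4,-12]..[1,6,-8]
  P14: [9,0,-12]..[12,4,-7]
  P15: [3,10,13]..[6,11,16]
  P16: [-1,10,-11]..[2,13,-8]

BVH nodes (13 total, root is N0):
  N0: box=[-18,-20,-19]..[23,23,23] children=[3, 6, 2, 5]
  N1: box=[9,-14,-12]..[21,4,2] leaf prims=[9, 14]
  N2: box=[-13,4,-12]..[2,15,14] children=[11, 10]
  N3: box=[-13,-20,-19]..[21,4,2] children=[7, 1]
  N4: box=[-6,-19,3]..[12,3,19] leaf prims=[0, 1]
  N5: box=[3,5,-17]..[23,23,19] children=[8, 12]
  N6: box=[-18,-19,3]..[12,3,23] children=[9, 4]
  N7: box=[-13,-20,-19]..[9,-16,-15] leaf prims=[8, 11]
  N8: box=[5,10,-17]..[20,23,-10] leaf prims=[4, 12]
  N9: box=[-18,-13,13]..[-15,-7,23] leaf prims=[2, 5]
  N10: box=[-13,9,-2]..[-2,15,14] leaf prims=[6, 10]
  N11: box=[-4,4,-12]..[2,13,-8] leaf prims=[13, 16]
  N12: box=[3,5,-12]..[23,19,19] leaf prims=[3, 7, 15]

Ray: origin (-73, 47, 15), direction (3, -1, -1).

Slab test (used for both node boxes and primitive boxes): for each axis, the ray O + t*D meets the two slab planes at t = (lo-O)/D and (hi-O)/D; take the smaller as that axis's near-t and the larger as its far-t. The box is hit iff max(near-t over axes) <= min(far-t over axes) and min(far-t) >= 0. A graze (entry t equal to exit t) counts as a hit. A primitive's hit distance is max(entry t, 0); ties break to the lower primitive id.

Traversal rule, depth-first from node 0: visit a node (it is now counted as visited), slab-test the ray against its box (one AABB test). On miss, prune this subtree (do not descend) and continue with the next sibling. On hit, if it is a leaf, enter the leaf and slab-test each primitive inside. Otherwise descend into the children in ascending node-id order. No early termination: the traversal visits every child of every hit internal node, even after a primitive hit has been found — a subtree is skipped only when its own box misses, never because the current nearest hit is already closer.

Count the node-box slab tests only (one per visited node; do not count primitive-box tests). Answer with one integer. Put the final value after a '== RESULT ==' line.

Trace the traversal:
N0 x:[55/3,32] y:[24,67] z:[-8,34] -> hit [24,32], descend [2, 3, 5, 6]
  N2 x:[20,25] y:[32,43] z:[1,27] -> miss, prune
  N3 x:[20,94/3] y:[43,67] z:[13,34] -> miss, prune
  N5 x:[76/3,32] y:[24,42] z:[-4,32] -> hit [76/3,32], descend [8, 12]
    N8 x:[26,31] y:[24,37] z:[25,32] -> hit [26,31] leaf, test {P4(miss), P12@t=26}
    N12 x:[76/3,32] y:[28,42] z:[-4,27] -> miss, prune
  N6 x:[55/3,85/3] y:[44,66] z:[-8,12] -> miss, prune

Summary -> nodes [0, 2, 3, 5, 8, 12, 6]; box-tests=7; leaf-entries=1; first=P12

== RESULT ==
7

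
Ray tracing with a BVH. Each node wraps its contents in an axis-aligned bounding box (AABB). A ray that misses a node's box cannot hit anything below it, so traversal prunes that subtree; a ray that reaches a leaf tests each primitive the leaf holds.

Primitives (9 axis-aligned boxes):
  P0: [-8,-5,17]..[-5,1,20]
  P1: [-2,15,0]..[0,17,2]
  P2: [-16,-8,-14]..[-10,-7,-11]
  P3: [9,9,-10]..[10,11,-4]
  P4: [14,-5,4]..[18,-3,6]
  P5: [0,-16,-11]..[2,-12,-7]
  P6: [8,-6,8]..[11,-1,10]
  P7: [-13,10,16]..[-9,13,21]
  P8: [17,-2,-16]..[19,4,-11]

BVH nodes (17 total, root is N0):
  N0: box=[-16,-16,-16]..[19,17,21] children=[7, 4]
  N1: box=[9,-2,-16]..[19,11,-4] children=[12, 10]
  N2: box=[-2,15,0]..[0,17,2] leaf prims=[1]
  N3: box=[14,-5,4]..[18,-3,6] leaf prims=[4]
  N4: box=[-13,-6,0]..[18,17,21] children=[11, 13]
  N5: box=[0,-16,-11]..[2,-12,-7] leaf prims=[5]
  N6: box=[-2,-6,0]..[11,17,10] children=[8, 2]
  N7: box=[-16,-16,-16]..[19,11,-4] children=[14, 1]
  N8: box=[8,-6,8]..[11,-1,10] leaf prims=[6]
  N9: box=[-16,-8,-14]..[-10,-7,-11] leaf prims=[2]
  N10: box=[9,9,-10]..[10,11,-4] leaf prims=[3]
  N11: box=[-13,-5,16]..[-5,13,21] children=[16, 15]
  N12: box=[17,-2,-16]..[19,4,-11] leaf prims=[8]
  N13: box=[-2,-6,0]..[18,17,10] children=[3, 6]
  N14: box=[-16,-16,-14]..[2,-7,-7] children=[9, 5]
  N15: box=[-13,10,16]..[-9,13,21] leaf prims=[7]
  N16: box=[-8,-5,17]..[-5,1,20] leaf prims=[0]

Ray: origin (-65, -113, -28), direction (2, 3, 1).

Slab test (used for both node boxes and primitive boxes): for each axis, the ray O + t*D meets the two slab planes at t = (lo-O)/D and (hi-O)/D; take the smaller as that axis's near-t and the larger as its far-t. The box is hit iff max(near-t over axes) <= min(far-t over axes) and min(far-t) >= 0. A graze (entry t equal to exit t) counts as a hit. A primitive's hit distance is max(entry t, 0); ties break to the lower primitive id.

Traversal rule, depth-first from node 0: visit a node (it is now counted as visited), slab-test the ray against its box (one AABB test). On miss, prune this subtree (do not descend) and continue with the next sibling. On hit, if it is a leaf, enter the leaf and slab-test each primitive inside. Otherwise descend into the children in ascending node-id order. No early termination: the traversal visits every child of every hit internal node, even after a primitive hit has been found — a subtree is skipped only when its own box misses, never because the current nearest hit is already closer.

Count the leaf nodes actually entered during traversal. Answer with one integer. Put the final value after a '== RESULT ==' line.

Walk:
N0 x:[49/2,42] y:[97/3,130/3] z:[12,49] -> hit [97/3,42], descend [4, 7]
  N4 x:[26,83/2] y:[107/3,130/3] z:[28,49] -> hit [107/3,83/2], descend [11, 13]
    N11 x:[26,30] y:[36,42] z:[44,49] -> miss, prune
    N13 x:[63/2,83/2] y:[107/3,130/3] z:[28,38] -> hit [107/3,38], descend [3, 6]
      N3 x:[79/2,83/2] y:[36,110/3] z:[32,34] -> miss, prune
      N6 x:[63/2,38] y:[107/3,130/3] z:[28,38] -> hit [107/3,38], descend [2, 8]
        N2 x:[63/2,65/2] y:[128/3,130/3] z:[28,30] -> miss, prune
        N8 x:[73/2,38] y:[107/3,112/3] z:[36,38] -> hit [73/2,112/3] leaf, test {P6@t=73/2}
  N7 x:[49/2,42] y:[97/3,124/3] z:[12,24] -> miss, prune

Visited [0, 4, 11, 13, 3, 6, 2, 8, 7]. Tests: 9 box, 1 leaf. Nearest: P6.

== RESULT ==
1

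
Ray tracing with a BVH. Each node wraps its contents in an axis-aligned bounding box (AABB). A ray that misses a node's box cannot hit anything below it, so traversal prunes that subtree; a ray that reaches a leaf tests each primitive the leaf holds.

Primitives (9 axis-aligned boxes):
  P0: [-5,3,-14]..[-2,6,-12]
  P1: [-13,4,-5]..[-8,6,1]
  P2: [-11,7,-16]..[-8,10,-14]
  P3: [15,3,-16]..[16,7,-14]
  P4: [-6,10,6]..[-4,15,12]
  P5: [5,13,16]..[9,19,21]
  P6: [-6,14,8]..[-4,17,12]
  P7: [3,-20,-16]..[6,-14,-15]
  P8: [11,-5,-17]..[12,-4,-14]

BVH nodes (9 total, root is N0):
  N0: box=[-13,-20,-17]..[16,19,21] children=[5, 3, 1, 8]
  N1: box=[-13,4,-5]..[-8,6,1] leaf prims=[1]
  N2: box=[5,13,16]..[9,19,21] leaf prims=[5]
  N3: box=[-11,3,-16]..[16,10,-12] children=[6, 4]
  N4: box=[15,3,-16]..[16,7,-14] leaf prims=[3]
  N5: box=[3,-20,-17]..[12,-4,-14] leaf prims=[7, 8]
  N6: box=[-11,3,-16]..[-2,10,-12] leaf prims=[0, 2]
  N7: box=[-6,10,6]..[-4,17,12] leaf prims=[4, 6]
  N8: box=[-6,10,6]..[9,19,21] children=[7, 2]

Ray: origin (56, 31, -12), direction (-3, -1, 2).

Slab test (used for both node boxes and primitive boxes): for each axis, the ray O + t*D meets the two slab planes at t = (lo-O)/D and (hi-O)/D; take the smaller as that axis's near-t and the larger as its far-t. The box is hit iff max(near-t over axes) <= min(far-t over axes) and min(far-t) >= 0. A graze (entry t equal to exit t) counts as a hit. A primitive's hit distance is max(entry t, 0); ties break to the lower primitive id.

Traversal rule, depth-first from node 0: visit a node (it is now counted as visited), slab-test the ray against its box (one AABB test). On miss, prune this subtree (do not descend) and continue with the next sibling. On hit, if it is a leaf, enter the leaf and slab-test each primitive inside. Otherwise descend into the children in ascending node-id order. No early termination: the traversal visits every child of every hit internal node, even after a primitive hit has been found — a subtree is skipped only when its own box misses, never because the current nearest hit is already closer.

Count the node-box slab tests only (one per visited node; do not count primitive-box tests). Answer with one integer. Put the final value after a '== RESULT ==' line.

Trace the traversal:
N0 x:[40/3,23] y:[12,51] z:[-5/2,33/2] -> hit [40/3,33/2], descend [1, 3, 5, 8]
  N1 x:[64/3,23] y:[25,27] z:[7/2,13/2] -> miss, prune
  N3 x:[40/3,67/3] y:[21,28] z:[-2,0] -> miss, prune
  N5 x:[44/3,53/3] y:[35,51] z:[-5/2,-1] -> miss, prune
  N8 x:[47/3,62/3] y:[12,21] z:[9,33/2] -> hit [47/3,33/2], descend [2, 7]
    N2 x:[47/3,17] y:[12,18] z:[14,33/2] -> hit [47/3,33/2] leaf, test {P5@t=47/3}
    N7 x:[20,62/3] y:[14,21] z:[9,12] -> miss, prune

order=[0, 1, 3, 5, 8, 2, 7]  |boxes|=7  |leaves|=1  hit=P5

== RESULT ==
7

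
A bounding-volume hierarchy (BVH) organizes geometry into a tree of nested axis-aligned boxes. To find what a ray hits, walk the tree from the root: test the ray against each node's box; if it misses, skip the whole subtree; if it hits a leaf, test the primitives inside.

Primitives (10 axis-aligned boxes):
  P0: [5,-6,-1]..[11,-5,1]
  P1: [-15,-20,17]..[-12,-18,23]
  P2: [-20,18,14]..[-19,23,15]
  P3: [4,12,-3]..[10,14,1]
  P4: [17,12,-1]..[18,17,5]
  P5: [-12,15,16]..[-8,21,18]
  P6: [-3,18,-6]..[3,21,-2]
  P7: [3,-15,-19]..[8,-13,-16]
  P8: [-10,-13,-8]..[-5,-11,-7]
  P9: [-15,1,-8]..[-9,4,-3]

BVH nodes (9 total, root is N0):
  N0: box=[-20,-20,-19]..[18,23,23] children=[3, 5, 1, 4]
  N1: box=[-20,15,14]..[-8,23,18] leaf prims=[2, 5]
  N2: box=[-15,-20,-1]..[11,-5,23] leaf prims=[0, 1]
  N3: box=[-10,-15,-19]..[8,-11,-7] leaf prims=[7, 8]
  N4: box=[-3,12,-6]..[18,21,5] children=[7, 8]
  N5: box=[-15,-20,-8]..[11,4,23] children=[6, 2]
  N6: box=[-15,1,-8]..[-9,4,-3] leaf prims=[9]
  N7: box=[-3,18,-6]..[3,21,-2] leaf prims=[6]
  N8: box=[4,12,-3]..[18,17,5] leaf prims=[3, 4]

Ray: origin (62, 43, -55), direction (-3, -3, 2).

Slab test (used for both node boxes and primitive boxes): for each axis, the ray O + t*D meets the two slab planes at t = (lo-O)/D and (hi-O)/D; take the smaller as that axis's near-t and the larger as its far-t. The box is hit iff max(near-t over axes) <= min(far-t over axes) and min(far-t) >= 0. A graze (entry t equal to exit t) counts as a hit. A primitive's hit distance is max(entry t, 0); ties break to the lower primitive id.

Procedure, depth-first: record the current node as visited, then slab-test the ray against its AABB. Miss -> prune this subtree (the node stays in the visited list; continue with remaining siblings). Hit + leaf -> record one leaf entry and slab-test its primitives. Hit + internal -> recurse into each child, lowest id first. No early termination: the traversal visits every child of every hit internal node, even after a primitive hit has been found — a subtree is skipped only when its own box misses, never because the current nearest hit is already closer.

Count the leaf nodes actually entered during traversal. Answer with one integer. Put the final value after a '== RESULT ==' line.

Traverse from the root:
N0 x:[44/3,82/3] y:[20/3,21] z:[18,39] -> hit [18,21], descend [1, 3, 4, 5]
  N1 x:[70/3,82/3] y:[20/3,28/3] z:[69/2,73/2] -> miss, prune
  N3 x:[18,24] y:[18,58/3] z:[18,24] -> hit [18,58/3] leaf, test {P7@t=56/3, P8(miss)}
  N4 x:[44/3,65/3] y:[22/3,31/3] z:[49/2,30] -> miss, prune
  N5 x:[17,77/3] y:[13,21] z:[47/2,39] -> miss, prune

Summary -> nodes [0, 1, 3, 4, 5]; box-tests=5; leaf-entries=1; first=P7

== RESULT ==
1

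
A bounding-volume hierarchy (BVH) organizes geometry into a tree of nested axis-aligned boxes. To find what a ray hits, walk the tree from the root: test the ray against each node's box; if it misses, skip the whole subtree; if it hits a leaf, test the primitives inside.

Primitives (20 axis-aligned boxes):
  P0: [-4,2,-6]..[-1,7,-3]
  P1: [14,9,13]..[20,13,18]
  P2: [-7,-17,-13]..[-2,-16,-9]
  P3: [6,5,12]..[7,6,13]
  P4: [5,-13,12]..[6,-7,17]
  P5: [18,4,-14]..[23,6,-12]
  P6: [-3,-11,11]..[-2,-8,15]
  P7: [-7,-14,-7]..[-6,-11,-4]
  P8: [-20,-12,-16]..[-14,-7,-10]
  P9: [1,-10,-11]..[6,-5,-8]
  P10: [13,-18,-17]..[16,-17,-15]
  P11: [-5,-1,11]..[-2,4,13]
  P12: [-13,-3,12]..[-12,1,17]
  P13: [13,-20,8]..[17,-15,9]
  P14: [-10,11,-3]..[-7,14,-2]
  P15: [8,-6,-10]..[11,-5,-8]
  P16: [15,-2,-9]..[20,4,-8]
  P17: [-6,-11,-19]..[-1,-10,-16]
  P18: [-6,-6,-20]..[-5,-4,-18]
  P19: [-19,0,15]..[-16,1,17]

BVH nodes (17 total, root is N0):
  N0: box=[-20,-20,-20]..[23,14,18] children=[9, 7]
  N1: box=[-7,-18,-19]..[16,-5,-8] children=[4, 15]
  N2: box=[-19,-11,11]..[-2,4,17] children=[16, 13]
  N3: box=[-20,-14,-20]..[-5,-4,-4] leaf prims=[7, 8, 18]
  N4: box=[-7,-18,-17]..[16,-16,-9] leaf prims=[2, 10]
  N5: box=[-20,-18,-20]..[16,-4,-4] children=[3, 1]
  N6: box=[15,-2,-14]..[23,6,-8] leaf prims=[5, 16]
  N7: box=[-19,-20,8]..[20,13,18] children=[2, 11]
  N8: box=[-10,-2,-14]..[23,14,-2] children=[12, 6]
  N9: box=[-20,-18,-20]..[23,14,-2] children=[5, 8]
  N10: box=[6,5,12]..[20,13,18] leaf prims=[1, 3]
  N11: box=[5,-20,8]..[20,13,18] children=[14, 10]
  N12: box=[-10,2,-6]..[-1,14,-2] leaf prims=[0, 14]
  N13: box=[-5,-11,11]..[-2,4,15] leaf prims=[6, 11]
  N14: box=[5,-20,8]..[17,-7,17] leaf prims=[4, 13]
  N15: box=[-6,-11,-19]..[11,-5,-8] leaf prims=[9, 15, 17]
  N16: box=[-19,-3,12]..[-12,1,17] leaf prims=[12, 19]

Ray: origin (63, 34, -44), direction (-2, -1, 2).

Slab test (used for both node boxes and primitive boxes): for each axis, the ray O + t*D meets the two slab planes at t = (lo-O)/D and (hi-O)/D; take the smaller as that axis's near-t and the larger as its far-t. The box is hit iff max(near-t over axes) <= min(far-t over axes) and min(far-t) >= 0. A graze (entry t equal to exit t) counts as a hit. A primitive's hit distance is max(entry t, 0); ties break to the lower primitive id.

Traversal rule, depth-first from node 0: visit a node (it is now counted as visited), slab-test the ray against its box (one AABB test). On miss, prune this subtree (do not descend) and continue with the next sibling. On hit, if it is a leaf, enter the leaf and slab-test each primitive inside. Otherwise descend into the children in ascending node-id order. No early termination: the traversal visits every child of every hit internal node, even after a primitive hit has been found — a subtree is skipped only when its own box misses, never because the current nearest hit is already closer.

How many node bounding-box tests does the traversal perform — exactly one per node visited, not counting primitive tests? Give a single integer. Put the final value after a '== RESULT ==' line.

Walk:
N0 x:[20,83/2] y:[20,54] z:[12,31] -> hit [20,31], descend [7, 9]
  N7 x:[43/2,41] y:[21,54] z:[26,31] -> hit [26,31], descend [2, 11]
    N2 x:[65/2,41] y:[30,45] z:[55/2,61/2] -> miss, prune
    N11 x:[43/2,29] y:[21,54] z:[26,31] -> hit [26,29], descend [10, 14]
      N10 x:[43/2,57/2] y:[21,29] z:[28,31] -> hit [28,57/2] leaf, test {P1(miss), P3@t=28}
      N14 x:[23,29] y:[41,54] z:[26,61/2] -> miss, prune
  N9 x:[20,83/2] y:[20,52] z:[12,21] -> hit [20,21], descend [5, 8]
    N5 x:[47/2,83/2] y:[38,52] z:[12,20] -> miss, prune
    N8 x:[20,73/2] y:[20,36] z:[15,21] -> hit [20,21], descend [6, 12]
      N6 x:[20,24] y:[28,36] z:[15,18] -> miss, prune
      N12 x:[32,73/2] y:[20,32] z:[19,21] -> miss, prune

Visited [0, 7, 2, 11, 10, 14, 9, 5, 8, 6, 12]. Tests: 11 box, 1 leaf. Nearest: P3.

== RESULT ==
11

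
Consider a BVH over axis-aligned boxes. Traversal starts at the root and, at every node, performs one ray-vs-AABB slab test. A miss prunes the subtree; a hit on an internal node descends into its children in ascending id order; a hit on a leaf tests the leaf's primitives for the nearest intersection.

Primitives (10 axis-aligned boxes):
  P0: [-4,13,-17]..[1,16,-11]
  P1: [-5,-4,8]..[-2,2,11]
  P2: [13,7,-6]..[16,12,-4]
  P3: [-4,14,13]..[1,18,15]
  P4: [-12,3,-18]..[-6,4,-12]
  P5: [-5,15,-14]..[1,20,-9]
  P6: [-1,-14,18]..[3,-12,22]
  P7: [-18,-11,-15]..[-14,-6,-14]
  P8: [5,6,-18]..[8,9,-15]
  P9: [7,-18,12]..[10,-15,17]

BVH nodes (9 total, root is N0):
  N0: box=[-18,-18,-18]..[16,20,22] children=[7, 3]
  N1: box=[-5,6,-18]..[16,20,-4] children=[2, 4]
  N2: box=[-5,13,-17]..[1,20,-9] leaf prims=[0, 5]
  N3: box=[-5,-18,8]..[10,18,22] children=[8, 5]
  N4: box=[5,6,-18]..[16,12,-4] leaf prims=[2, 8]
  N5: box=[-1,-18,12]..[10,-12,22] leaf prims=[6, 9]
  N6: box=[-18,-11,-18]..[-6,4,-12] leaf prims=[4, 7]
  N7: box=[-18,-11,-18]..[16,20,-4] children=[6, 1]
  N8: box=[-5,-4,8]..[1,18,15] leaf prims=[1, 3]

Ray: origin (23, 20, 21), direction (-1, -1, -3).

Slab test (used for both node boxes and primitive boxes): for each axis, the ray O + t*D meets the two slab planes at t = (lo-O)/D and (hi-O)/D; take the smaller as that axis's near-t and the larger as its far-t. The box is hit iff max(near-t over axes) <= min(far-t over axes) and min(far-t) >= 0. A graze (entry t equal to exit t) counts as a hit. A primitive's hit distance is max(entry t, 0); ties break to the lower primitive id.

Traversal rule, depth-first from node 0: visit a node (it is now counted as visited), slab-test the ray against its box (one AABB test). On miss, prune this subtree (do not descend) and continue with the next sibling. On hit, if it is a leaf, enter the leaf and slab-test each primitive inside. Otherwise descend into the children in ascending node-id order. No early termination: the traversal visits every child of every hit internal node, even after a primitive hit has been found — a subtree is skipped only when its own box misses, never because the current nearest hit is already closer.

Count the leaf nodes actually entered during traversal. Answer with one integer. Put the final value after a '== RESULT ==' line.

Trace the traversal:
N0 x:[7,41] y:[0,38] z:[-1/3,13] -> hit [7,13], descend [3, 7]
  N3 x:[13,28] y:[2,38] z:[-1/3,13/3] -> miss, prune
  N7 x:[7,41] y:[0,31] z:[25/3,13] -> hit [25/3,13], descend [1, 6]
    N1 x:[7,28] y:[0,14] z:[25/3,13] -> hit [25/3,13], descend [2, 4]
      N2 x:[22,28] y:[0,7] z:[10,38/3] -> miss, prune
      N4 x:[7,18] y:[8,14] z:[25/3,13] -> hit [25/3,13] leaf, test {P2@t=25/3, P8(miss)}
    N6 x:[29,41] y:[16,31] z:[11,13] -> miss, prune

Visited [0, 3, 7, 1, 2, 4, 6]. Tests: 7 box, 1 leaf. Nearest: P2.

== RESULT ==
1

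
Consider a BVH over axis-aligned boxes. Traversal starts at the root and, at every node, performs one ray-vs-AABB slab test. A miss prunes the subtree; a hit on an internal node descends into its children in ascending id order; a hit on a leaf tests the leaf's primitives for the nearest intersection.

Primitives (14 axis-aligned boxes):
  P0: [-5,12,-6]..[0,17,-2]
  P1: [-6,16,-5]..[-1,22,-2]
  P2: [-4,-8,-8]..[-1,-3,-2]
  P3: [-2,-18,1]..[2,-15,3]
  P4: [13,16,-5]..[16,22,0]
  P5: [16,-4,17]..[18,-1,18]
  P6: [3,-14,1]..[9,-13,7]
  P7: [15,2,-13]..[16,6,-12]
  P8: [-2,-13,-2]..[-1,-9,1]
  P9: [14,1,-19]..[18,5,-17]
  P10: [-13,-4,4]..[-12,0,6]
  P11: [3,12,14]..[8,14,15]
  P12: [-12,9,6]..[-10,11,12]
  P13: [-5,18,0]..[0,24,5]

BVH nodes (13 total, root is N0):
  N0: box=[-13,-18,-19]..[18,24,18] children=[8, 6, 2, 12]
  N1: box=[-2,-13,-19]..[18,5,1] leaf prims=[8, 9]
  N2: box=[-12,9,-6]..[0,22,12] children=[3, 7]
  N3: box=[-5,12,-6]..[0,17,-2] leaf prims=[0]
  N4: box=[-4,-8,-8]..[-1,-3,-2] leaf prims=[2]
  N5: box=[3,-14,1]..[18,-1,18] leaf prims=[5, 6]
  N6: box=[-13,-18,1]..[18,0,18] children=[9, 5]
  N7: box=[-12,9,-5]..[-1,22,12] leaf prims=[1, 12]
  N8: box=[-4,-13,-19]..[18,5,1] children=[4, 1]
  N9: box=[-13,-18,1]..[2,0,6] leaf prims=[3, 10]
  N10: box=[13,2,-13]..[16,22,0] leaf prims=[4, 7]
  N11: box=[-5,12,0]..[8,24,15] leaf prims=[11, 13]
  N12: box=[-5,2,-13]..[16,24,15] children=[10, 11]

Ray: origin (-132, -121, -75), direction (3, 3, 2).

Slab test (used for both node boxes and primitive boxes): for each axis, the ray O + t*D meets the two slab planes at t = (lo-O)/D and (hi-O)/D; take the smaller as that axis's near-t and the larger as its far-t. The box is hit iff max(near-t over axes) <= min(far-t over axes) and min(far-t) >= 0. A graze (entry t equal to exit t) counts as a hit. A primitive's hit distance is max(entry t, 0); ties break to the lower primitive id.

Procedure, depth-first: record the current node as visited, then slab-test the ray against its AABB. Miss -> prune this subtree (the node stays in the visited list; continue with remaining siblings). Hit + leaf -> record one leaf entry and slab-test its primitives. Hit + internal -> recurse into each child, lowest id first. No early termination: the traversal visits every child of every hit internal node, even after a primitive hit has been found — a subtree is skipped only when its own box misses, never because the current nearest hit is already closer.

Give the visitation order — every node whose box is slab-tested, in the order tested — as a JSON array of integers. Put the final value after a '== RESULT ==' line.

Traverse from the root:
N0 x:[119/3,50] y:[103/3,145/3] z:[28,93/2] -> hit [119/3,93/2], descend [2, 6, 8, 12]
  N2 x:[40,44] y:[130/3,143/3] z:[69/2,87/2] -> hit [130/3,87/2], descend [3, 7]
    N3 x:[127/3,44] y:[133/3,46] z:[69/2,73/2] -> miss, prune
    N7 x:[40,131/3] y:[130/3,143/3] z:[35,87/2] -> hit [130/3,87/2] leaf, test {P1(miss), P12(miss)}
  N6 x:[119/3,50] y:[103/3,121/3] z:[38,93/2] -> hit [119/3,121/3], descend [5, 9]
    N5 x:[45,50] y:[107/3,40] z:[38,93/2] -> miss, prune
    N9 x:[119/3,134/3] y:[103/3,121/3] z:[38,81/2] -> hit [119/3,121/3] leaf, test {P3(miss), P10@t=119/3}
  N8 x:[128/3,50] y:[36,42] z:[28,38] -> miss, prune
  N12 x:[127/3,148/3] y:[41,145/3] z:[31,45] -> hit [127/3,45], descend [10, 11]
    N10 x:[145/3,148/3] y:[41,143/3] z:[31,75/2] -> miss, prune
    N11 x:[127/3,140/3] y:[133/3,145/3] z:[75/2,45] -> hit [133/3,45] leaf, test {P11@t=45, P13(miss)}

order=[0, 2, 3, 7, 6, 5, 9, 8, 12, 10, 11]  |boxes|=11  |leaves|=3  hit=P10

== RESULT ==
[0, 2, 3, 7, 6, 5, 9, 8, 12, 10, 11]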